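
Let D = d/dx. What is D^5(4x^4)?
0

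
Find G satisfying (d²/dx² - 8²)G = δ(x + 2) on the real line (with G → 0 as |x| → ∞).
-\frac{e^{-8|x + 2|}}{16}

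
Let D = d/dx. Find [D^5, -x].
-5D^{4}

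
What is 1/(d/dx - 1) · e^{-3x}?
- \frac{e^{- 3 x}}{4}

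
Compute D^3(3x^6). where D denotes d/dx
360 x^{3}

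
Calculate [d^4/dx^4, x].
4\frac{d^{3}}{dx^{3}}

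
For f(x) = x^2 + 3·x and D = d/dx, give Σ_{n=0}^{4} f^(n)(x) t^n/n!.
t^{2} + t \left(2 x + 3\right) + x^{2} + 3 x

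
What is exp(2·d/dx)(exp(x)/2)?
\frac{e^{x + 2}}{2}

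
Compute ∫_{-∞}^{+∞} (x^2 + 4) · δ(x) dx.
4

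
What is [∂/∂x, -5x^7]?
- 35 x^{6}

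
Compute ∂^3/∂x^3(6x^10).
4320 x^{7}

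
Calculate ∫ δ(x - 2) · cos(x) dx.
\cos{\left(2 \right)}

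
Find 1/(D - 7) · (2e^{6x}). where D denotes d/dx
- 2 e^{6 x}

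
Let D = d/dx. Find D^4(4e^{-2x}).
64 e^{- 2 x}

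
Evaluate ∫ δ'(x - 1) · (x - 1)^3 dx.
0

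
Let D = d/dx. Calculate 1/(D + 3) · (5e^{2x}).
e^{2 x}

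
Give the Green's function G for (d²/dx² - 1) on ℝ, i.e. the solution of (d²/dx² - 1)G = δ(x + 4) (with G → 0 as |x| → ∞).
-\frac{e^{-|x + 4|}}{2}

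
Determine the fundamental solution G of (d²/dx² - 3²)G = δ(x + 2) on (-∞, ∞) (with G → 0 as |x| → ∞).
-\frac{e^{-3|x + 2|}}{6}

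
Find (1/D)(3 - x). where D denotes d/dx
- \frac{x^{2}}{2} + 3 x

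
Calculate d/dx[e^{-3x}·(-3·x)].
3 \left(3 x - 1\right) e^{- 3 x}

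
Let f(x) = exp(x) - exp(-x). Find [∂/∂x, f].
2 \cosh{\left(x \right)}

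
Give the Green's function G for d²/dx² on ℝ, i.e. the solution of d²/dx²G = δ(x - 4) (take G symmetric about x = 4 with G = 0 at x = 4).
\frac{|x - 4|}{2}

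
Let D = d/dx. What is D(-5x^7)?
- 35 x^{6}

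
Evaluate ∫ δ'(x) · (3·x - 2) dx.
-3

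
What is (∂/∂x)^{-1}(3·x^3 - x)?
\frac{3 x^{4}}{4} - \frac{x^{2}}{2}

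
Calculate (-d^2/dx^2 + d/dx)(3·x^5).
15 x^{3} \left(x - 4\right)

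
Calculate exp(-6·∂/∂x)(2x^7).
2 x^{7} - 84 x^{6} + 1512 x^{5} - 15120 x^{4} + 90720 x^{3} - 326592 x^{2} + 653184 x - 559872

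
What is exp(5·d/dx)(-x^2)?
- x^{2} - 10 x - 25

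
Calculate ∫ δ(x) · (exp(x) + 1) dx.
2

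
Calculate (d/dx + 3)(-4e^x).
- 16 e^{x}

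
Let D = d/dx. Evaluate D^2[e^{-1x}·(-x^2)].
\left(- x^{2} + 4 x - 2\right) e^{- x}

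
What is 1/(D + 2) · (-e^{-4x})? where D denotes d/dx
\frac{e^{- 4 x}}{2}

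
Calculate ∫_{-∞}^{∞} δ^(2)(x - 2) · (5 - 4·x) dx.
0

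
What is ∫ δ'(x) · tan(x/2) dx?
- \frac{1}{2}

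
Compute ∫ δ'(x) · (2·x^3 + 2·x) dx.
-2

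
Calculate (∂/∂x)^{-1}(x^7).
\frac{x^{8}}{8}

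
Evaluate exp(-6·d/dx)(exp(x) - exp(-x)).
- e^{6 - x} + e^{x - 6}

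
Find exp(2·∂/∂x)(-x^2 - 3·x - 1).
- x^{2} - 7 x - 11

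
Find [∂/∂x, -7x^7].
- 49 x^{6}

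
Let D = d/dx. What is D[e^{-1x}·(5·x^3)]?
5 x^{2} \left(3 - x\right) e^{- x}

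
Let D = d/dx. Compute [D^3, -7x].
-21D^{2}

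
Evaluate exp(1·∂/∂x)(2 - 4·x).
- 4 x - 2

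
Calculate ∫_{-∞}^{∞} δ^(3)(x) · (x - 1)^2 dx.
0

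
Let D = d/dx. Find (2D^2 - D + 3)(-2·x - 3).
- 6 x - 7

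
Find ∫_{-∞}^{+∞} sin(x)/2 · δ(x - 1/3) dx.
\frac{\sin{\left(\frac{1}{3} \right)}}{2}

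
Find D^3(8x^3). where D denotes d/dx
48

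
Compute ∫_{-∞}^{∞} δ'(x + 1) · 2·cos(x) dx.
- 2 \sin{\left(1 \right)}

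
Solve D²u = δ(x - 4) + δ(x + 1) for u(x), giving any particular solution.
\frac{|x - 4|}{2} + \frac{|x + 1|}{2}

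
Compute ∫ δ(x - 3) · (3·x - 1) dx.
8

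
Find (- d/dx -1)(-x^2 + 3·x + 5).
x^{2} - x - 8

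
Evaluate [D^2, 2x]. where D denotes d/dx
4D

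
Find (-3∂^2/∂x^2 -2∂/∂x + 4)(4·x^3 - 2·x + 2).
16 x^{3} - 24 x^{2} - 80 x + 12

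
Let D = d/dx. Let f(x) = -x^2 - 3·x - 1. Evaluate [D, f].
- 2 x - 3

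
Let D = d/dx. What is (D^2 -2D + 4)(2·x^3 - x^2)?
8 x^{3} - 16 x^{2} + 16 x - 2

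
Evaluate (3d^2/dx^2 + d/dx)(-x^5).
5 x^{3} \left(- x - 12\right)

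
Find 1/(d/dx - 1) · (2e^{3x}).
e^{3 x}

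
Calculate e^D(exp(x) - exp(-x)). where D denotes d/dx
2 \sinh{\left(x + 1 \right)}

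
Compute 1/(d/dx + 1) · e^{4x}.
\frac{e^{4 x}}{5}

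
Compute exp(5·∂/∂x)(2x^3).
2 x^{3} + 30 x^{2} + 150 x + 250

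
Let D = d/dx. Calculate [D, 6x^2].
12 x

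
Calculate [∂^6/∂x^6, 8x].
48\frac{d^{5}}{dx^{5}}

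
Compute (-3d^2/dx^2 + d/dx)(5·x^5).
25 x^{3} \left(x - 12\right)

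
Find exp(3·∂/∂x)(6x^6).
6 x^{6} + 108 x^{5} + 810 x^{4} + 3240 x^{3} + 7290 x^{2} + 8748 x + 4374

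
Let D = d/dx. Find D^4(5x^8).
8400 x^{4}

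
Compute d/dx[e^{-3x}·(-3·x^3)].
9 x^{2} \left(x - 1\right) e^{- 3 x}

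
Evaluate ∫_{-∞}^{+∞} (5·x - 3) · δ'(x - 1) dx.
-5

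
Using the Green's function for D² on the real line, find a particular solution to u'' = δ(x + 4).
\frac{|x + 4|}{2}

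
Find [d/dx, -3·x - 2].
-3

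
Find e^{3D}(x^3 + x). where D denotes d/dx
x^{3} + 9 x^{2} + 28 x + 30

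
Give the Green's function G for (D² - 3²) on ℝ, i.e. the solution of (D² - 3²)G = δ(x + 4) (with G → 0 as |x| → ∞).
-\frac{e^{-3|x + 4|}}{6}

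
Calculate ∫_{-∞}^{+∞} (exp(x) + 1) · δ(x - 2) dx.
1 + e^{2}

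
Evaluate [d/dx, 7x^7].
49 x^{6}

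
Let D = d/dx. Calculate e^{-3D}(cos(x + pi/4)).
\cos{\left(x - 3 + \frac{\pi}{4} \right)}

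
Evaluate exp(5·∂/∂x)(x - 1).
x + 4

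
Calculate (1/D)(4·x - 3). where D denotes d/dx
2 x^{2} - 3 x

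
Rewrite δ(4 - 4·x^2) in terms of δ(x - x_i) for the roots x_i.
\frac{\delta(x - 1) + \delta(x + 1)}{8}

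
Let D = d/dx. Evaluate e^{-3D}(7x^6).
7 x^{6} - 126 x^{5} + 945 x^{4} - 3780 x^{3} + 8505 x^{2} - 10206 x + 5103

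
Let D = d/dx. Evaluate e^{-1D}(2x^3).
2 x^{3} - 6 x^{2} + 6 x - 2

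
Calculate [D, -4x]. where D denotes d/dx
-4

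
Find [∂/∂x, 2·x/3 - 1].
\frac{2}{3}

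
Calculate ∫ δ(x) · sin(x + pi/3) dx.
\frac{\sqrt{3}}{2}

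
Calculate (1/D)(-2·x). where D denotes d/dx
- x^{2}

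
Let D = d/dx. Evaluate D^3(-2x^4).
- 48 x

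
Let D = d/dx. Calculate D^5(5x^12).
475200 x^{7}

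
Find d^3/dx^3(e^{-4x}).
- 64 e^{- 4 x}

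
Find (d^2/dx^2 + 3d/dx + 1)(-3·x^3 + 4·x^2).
- 3 x^{3} - 23 x^{2} + 6 x + 8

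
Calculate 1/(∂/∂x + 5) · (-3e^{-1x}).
- \frac{3 e^{- x}}{4}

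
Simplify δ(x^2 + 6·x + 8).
\frac{\delta(x + 2) + \delta(x + 4)}{2}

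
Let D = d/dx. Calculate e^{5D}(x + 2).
x + 7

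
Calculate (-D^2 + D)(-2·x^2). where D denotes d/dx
4 - 4 x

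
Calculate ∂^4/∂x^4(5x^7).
4200 x^{3}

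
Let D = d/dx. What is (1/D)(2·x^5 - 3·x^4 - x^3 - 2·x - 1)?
\frac{x^{6}}{3} - \frac{3 x^{5}}{5} - \frac{x^{4}}{4} - x^{2} - x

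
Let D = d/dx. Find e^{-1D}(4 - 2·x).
6 - 2 x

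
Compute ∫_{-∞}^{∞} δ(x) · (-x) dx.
0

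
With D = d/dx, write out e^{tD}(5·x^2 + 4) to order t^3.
5 t^{2} + 10 t x + 5 x^{2} + 4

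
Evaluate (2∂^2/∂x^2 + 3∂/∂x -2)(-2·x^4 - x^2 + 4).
4 x^{4} - 24 x^{3} - 46 x^{2} - 6 x - 12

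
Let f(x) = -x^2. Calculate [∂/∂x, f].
- 2 x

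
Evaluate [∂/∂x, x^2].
2 x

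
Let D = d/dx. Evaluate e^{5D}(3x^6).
3 x^{6} + 90 x^{5} + 1125 x^{4} + 7500 x^{3} + 28125 x^{2} + 56250 x + 46875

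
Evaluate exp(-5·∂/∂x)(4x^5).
4 x^{5} - 100 x^{4} + 1000 x^{3} - 5000 x^{2} + 12500 x - 12500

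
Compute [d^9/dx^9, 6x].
54\frac{d^{8}}{dx^{8}}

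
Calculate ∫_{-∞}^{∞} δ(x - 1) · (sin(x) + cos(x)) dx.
\cos{\left(1 \right)} + \sin{\left(1 \right)}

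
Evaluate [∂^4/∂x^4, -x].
-4\frac{d^{3}}{dx^{3}}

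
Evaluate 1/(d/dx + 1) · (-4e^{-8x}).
\frac{4 e^{- 8 x}}{7}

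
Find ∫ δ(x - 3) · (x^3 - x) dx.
24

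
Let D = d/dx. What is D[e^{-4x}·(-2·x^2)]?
4 x \left(2 x - 1\right) e^{- 4 x}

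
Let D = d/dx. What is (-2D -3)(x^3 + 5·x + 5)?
- 3 x^{3} - 6 x^{2} - 15 x - 25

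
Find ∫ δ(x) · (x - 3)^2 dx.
9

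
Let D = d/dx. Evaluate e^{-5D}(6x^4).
6 x^{4} - 120 x^{3} + 900 x^{2} - 3000 x + 3750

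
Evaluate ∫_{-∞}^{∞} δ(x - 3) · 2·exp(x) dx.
2 e^{3}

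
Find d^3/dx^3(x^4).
24 x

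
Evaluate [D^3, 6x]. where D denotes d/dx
18D^{2}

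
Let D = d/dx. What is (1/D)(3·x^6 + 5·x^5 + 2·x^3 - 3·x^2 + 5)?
\frac{3 x^{7}}{7} + \frac{5 x^{6}}{6} + \frac{x^{4}}{2} - x^{3} + 5 x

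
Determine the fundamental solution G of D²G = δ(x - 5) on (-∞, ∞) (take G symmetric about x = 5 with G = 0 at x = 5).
\frac{|x - 5|}{2}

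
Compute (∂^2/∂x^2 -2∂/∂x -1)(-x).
x + 2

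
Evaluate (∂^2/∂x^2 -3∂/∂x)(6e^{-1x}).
24 e^{- x}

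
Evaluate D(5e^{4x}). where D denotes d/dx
20 e^{4 x}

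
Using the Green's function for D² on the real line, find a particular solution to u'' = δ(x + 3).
\frac{|x + 3|}{2}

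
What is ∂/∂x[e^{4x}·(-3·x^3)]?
x^{2} \left(- 12 x - 9\right) e^{4 x}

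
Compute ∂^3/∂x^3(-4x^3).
-24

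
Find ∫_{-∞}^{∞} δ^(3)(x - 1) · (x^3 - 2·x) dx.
-6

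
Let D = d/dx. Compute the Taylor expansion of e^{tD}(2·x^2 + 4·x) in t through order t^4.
2 t^{2} + 4 t \left(x + 1\right) + 2 x^{2} + 4 x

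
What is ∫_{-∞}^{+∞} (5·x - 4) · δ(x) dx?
-4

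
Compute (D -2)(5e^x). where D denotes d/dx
- 5 e^{x}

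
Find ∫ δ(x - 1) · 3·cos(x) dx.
3 \cos{\left(1 \right)}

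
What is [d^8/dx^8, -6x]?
-48\frac{d^{7}}{dx^{7}}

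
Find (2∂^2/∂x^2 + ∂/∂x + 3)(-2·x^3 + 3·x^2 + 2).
- 6 x^{3} + 3 x^{2} - 18 x + 18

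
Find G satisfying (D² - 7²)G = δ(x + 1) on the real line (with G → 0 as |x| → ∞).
-\frac{e^{-7|x + 1|}}{14}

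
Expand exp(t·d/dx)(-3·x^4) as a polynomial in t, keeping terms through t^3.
3 x \left(- 4 t^{3} - 6 t^{2} x - 4 t x^{2} - x^{3}\right)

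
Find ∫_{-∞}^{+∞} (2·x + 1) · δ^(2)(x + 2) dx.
0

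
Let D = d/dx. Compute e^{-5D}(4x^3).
4 x^{3} - 60 x^{2} + 300 x - 500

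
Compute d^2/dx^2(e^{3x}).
9 e^{3 x}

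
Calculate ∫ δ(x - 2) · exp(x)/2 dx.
\frac{e^{2}}{2}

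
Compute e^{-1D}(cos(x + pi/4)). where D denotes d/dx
\cos{\left(x - 1 + \frac{\pi}{4} \right)}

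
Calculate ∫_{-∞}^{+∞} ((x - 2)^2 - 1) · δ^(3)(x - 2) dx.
0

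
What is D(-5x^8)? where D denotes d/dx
- 40 x^{7}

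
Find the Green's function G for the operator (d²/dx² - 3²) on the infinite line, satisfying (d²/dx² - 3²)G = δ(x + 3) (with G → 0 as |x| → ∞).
-\frac{e^{-3|x + 3|}}{6}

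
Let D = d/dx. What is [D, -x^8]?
- 8 x^{7}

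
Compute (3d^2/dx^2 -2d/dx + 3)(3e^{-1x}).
24 e^{- x}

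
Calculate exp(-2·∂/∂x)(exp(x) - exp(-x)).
- e^{2 - x} + e^{x - 2}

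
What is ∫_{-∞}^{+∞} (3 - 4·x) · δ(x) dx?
3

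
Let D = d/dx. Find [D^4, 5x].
20D^{3}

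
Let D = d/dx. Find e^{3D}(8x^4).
8 x^{4} + 96 x^{3} + 432 x^{2} + 864 x + 648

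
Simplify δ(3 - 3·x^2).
\frac{\delta(x - 1) + \delta(x + 1)}{6}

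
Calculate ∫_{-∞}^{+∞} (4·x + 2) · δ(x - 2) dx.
10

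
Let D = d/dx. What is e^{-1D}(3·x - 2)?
3 x - 5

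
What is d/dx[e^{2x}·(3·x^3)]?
x^{2} \left(6 x + 9\right) e^{2 x}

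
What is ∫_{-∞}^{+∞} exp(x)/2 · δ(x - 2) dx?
\frac{e^{2}}{2}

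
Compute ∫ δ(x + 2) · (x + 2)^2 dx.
0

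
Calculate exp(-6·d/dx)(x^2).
x^{2} - 12 x + 36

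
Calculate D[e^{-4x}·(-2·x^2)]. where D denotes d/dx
4 x \left(2 x - 1\right) e^{- 4 x}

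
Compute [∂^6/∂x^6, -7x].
-42\frac{d^{5}}{dx^{5}}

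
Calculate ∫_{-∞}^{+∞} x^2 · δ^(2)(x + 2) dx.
2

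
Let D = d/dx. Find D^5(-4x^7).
- 10080 x^{2}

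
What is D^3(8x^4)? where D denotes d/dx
192 x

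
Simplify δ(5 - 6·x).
\frac{\delta(x - 5/6)}{6}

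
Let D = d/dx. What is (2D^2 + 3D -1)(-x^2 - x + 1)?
x^{2} - 5 x - 8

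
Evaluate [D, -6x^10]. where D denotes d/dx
- 60 x^{9}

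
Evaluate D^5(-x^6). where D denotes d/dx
- 720 x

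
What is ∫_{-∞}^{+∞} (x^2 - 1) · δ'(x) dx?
0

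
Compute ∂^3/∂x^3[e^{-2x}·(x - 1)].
4 \left(5 - 2 x\right) e^{- 2 x}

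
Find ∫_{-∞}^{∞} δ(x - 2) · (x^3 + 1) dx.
9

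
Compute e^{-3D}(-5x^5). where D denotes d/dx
- 5 x^{5} + 75 x^{4} - 450 x^{3} + 1350 x^{2} - 2025 x + 1215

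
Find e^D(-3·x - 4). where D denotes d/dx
- 3 x - 7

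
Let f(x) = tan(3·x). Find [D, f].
\frac{3}{\cos^{2}{\left(3 x \right)}}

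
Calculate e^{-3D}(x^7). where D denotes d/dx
x^{7} - 21 x^{6} + 189 x^{5} - 945 x^{4} + 2835 x^{3} - 5103 x^{2} + 5103 x - 2187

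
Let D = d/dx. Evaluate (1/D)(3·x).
\frac{3 x^{2}}{2}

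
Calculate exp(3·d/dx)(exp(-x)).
e^{- x - 3}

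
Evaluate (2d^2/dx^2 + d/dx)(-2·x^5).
10 x^{3} \left(- x - 8\right)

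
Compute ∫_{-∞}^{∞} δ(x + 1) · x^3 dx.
-1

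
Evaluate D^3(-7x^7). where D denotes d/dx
- 1470 x^{4}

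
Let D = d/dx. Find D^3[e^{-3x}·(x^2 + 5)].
9 \left(- 3 x^{2} + 6 x - 17\right) e^{- 3 x}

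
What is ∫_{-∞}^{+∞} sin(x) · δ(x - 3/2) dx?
\sin{\left(\frac{3}{2} \right)}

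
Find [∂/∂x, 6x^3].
18 x^{2}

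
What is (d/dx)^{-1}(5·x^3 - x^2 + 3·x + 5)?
\frac{5 x^{4}}{4} - \frac{x^{3}}{3} + \frac{3 x^{2}}{2} + 5 x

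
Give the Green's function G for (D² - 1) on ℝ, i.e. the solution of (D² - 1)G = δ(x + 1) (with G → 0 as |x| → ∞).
-\frac{e^{-|x + 1|}}{2}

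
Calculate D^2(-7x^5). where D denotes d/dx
- 140 x^{3}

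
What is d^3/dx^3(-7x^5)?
- 420 x^{2}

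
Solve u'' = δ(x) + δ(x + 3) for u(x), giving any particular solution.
\frac{|x|}{2} + \frac{|x + 3|}{2}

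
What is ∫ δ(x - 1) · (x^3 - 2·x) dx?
-1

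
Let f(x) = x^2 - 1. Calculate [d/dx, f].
2 x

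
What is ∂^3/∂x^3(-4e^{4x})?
- 256 e^{4 x}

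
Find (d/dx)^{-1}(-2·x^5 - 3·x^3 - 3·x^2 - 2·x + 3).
- \frac{x^{6}}{3} - \frac{3 x^{4}}{4} - x^{3} - x^{2} + 3 x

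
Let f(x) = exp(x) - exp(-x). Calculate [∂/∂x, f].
2 \cosh{\left(x \right)}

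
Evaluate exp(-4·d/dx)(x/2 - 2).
\frac{x}{2} - 4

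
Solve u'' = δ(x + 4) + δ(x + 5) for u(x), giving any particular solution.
\frac{|x + 4|}{2} + \frac{|x + 5|}{2}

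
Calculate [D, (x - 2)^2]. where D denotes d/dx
2 x - 4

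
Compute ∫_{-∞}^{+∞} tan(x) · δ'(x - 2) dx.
- \frac{1}{\cos^{2}{\left(2 \right)}}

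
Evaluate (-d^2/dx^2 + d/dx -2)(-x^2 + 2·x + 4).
2 x^{2} - 6 x - 4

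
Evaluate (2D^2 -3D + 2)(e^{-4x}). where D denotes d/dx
46 e^{- 4 x}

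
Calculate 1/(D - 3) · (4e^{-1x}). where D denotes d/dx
- e^{- x}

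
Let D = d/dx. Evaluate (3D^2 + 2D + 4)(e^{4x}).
60 e^{4 x}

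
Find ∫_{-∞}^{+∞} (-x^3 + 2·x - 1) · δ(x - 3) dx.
-22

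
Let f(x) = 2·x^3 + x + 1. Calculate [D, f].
6 x^{2} + 1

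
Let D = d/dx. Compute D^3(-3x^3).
-18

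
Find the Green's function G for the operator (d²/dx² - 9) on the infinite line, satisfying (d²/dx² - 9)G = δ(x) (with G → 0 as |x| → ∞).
-\frac{e^{-3|x|}}{6}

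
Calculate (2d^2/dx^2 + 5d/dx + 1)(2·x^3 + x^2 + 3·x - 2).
2 x^{3} + 31 x^{2} + 37 x + 17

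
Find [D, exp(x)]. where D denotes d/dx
e^{x}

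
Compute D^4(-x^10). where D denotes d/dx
- 5040 x^{6}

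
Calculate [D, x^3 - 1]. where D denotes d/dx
3 x^{2}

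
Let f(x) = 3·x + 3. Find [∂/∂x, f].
3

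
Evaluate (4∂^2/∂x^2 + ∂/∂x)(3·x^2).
6 x + 24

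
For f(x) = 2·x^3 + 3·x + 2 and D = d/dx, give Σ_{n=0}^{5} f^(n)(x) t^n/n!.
2 t^{3} + 6 t^{2} x + 3 t \left(2 x^{2} + 1\right) + 2 x^{3} + 3 x + 2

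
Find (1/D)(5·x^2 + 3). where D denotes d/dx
\frac{5 x^{3}}{3} + 3 x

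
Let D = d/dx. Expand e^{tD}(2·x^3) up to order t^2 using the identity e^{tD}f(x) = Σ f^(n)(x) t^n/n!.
2 x \left(3 t^{2} + 3 t x + x^{2}\right)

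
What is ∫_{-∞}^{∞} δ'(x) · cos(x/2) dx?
0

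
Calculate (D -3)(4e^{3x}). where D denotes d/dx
0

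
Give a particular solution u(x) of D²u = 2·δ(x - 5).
|x - 5|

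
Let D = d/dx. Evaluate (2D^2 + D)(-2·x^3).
6 x \left(- x - 4\right)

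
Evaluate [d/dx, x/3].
\frac{1}{3}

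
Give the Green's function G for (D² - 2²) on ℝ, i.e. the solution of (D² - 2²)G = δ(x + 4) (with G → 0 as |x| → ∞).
-\frac{e^{-2|x + 4|}}{4}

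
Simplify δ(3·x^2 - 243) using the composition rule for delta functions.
\frac{\delta(x - 9) + \delta(x + 9)}{54}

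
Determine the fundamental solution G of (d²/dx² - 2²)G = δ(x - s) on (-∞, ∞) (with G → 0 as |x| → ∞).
-\frac{e^{-2|x-s|}}{4}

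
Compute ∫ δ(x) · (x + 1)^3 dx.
1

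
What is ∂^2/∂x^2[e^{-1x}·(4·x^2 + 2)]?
2 \left(2 x^{2} - 8 x + 5\right) e^{- x}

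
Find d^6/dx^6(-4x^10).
- 604800 x^{4}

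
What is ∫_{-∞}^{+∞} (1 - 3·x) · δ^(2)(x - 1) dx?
0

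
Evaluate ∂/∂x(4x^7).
28 x^{6}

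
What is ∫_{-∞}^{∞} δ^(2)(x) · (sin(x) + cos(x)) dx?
-1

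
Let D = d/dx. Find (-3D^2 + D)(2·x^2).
4 x - 12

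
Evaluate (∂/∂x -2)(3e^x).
- 3 e^{x}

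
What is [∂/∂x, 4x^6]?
24 x^{5}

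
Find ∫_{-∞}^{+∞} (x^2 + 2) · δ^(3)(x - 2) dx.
0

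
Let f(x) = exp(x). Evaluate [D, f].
e^{x}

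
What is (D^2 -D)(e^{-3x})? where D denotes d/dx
12 e^{- 3 x}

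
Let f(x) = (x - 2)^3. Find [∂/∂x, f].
3 \left(x - 2\right)^{2}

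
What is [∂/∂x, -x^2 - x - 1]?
- 2 x - 1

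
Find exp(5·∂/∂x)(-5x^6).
- 5 x^{6} - 150 x^{5} - 1875 x^{4} - 12500 x^{3} - 46875 x^{2} - 93750 x - 78125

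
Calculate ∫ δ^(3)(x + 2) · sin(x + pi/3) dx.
\sin{\left(\frac{\pi}{6} + 2 \right)}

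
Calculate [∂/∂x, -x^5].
- 5 x^{4}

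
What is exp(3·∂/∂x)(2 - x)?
- x - 1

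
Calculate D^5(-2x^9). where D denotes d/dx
- 30240 x^{4}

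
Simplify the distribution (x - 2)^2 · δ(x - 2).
0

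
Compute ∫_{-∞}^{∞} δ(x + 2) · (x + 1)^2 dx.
1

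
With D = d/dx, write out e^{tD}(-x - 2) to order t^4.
- t - x - 2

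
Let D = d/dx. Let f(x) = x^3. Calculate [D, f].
3 x^{2}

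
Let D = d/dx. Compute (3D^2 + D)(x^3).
3 x \left(x + 6\right)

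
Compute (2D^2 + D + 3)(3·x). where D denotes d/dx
9 x + 3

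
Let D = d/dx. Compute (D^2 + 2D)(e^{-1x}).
- e^{- x}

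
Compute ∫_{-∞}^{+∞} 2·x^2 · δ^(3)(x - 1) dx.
0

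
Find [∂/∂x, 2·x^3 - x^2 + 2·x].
6 x^{2} - 2 x + 2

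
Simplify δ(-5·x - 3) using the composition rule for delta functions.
\frac{\delta(x + 3/5)}{5}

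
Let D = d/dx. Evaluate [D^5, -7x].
-35D^{4}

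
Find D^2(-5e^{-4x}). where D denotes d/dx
- 80 e^{- 4 x}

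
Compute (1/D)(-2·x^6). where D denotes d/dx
- \frac{2 x^{7}}{7}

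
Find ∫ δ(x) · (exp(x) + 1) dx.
2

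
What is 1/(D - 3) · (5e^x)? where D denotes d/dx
- \frac{5 e^{x}}{2}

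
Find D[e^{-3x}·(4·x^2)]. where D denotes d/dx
4 x \left(2 - 3 x\right) e^{- 3 x}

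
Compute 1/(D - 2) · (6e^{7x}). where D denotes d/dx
\frac{6 e^{7 x}}{5}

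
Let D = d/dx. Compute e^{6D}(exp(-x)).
e^{- x - 6}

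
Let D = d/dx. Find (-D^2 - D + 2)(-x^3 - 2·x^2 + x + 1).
- 2 x^{3} - x^{2} + 12 x + 5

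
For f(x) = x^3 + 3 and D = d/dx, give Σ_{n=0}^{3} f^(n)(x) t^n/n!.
t^{3} + 3 t^{2} x + 3 t x^{2} + x^{3} + 3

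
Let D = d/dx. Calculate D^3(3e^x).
3 e^{x}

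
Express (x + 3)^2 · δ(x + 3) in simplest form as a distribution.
0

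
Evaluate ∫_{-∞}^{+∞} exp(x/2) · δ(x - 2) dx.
e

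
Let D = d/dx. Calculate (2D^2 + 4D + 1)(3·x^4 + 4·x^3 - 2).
3 x^{4} + 52 x^{3} + 120 x^{2} + 48 x - 2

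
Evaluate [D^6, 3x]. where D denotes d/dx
18D^{5}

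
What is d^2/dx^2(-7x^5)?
- 140 x^{3}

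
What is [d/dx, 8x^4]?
32 x^{3}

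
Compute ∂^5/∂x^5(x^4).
0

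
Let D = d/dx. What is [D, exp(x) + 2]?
e^{x}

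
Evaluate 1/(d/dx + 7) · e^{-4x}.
\frac{e^{- 4 x}}{3}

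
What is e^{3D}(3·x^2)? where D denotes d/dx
3 x^{2} + 18 x + 27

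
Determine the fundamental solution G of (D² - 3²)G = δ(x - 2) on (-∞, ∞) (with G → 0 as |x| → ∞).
-\frac{e^{-3|x - 2|}}{6}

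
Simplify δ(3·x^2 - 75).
\frac{\delta(x - 5) + \delta(x + 5)}{30}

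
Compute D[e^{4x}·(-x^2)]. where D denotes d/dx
2 x \left(- 2 x - 1\right) e^{4 x}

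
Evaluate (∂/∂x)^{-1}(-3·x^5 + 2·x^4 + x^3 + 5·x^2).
- \frac{x^{6}}{2} + \frac{2 x^{5}}{5} + \frac{x^{4}}{4} + \frac{5 x^{3}}{3}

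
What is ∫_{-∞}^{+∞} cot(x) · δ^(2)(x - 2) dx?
\frac{2 \cot{\left(2 \right)}}{\sin^{2}{\left(2 \right)}}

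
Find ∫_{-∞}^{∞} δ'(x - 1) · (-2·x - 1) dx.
2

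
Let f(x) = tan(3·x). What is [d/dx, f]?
\frac{3}{\cos^{2}{\left(3 x \right)}}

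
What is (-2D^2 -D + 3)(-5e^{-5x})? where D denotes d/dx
210 e^{- 5 x}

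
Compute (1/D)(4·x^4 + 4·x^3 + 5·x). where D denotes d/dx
\frac{4 x^{5}}{5} + x^{4} + \frac{5 x^{2}}{2}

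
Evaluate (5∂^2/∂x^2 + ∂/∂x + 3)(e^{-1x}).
7 e^{- x}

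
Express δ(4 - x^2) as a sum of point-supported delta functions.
\frac{\delta(x - 2) + \delta(x + 2)}{4}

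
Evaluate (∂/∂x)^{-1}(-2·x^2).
- \frac{2 x^{3}}{3}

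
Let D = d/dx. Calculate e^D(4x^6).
4 x^{6} + 24 x^{5} + 60 x^{4} + 80 x^{3} + 60 x^{2} + 24 x + 4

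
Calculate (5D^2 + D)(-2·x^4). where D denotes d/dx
8 x^{2} \left(- x - 15\right)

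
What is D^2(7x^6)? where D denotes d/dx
210 x^{4}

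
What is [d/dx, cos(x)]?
- \sin{\left(x \right)}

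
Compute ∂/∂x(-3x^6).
- 18 x^{5}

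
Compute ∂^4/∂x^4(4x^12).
47520 x^{8}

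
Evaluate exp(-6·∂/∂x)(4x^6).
4 x^{6} - 144 x^{5} + 2160 x^{4} - 17280 x^{3} + 77760 x^{2} - 186624 x + 186624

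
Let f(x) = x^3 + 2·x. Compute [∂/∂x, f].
3 x^{2} + 2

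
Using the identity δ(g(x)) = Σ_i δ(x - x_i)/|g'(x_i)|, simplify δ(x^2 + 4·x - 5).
\frac{\delta(x - 1) + \delta(x + 5)}{6}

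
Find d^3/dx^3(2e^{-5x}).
- 250 e^{- 5 x}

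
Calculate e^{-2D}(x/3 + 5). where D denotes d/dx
\frac{x}{3} + \frac{13}{3}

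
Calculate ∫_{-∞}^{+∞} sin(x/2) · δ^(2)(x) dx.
0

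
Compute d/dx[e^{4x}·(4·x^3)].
x^{2} \left(16 x + 12\right) e^{4 x}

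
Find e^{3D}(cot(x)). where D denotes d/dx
\cot{\left(x + 3 \right)}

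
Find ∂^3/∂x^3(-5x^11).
- 4950 x^{8}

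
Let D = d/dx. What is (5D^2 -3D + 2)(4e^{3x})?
152 e^{3 x}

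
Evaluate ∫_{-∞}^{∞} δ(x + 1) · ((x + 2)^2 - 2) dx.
-1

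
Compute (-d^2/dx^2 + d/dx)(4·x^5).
20 x^{3} \left(x - 4\right)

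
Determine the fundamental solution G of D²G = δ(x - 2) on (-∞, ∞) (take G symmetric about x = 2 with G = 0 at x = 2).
\frac{|x - 2|}{2}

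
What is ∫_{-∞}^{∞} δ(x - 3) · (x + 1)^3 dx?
64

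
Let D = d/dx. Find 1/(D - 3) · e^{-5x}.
- \frac{e^{- 5 x}}{8}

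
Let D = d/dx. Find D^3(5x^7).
1050 x^{4}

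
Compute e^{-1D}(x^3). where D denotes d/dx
x^{3} - 3 x^{2} + 3 x - 1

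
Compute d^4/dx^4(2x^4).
48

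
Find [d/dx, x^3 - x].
3 x^{2} - 1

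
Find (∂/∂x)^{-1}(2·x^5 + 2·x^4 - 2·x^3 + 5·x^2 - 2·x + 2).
\frac{x^{6}}{3} + \frac{2 x^{5}}{5} - \frac{x^{4}}{2} + \frac{5 x^{3}}{3} - x^{2} + 2 x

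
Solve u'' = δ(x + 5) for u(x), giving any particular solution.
\frac{|x + 5|}{2}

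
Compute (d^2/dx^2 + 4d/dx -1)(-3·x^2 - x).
3 x^{2} - 23 x - 10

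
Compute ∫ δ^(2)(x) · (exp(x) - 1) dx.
1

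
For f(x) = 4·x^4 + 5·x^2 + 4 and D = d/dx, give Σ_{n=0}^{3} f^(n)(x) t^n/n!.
16 t^{3} x + t^{2} \left(24 x^{2} + 5\right) + 2 t x \left(8 x^{2} + 5\right) + 4 x^{4} + 5 x^{2} + 4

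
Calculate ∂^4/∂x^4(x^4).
24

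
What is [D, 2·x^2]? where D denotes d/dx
4 x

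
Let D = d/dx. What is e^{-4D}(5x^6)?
5 x^{6} - 120 x^{5} + 1200 x^{4} - 6400 x^{3} + 19200 x^{2} - 30720 x + 20480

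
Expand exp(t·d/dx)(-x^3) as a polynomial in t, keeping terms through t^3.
- t^{3} - 3 t^{2} x - 3 t x^{2} - x^{3}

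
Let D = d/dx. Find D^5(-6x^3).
0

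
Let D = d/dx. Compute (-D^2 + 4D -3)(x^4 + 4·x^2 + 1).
- 3 x^{4} + 16 x^{3} - 24 x^{2} + 32 x - 11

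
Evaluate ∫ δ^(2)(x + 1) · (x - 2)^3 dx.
-18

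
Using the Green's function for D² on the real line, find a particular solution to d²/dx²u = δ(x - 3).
\frac{|x - 3|}{2}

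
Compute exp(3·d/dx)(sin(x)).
\sin{\left(x + 3 \right)}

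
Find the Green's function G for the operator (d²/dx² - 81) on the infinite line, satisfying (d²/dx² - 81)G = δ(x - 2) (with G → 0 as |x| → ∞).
-\frac{e^{-9|x - 2|}}{18}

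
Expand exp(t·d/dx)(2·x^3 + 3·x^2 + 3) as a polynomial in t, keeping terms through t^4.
2 t^{3} + t^{2} \left(6 x + 3\right) + 6 t x \left(x + 1\right) + 2 x^{3} + 3 x^{2} + 3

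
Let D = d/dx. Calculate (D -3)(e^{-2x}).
- 5 e^{- 2 x}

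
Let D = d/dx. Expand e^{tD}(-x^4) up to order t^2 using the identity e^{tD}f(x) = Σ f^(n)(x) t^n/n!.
x^{2} \left(- 6 t^{2} - 4 t x - x^{2}\right)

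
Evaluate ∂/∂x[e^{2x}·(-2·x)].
\left(- 4 x - 2\right) e^{2 x}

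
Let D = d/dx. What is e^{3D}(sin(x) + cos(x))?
\sqrt{2} \sin{\left(x + \frac{\pi}{4} + 3 \right)}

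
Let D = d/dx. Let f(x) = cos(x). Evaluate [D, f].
- \sin{\left(x \right)}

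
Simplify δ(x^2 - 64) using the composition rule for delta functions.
\frac{\delta(x - 8) + \delta(x + 8)}{16}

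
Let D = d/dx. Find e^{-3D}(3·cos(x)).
3 \cos{\left(x - 3 \right)}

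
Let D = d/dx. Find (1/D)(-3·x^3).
- \frac{3 x^{4}}{4}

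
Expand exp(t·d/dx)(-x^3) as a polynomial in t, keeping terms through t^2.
x \left(- 3 t^{2} - 3 t x - x^{2}\right)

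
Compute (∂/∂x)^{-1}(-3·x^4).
- \frac{3 x^{5}}{5}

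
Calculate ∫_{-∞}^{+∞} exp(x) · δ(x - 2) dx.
e^{2}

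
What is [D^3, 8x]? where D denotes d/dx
24D^{2}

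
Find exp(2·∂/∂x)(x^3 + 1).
x^{3} + 6 x^{2} + 12 x + 9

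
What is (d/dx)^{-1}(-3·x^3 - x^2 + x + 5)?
- \frac{3 x^{4}}{4} - \frac{x^{3}}{3} + \frac{x^{2}}{2} + 5 x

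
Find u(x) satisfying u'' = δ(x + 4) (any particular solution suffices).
\frac{|x + 4|}{2}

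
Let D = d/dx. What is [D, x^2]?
2 x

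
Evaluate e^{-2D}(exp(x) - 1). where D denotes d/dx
e^{x - 2} - 1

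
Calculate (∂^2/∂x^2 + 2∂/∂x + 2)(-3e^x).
- 15 e^{x}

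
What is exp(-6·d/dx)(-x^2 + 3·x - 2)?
- x^{2} + 15 x - 56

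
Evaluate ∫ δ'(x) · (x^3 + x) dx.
-1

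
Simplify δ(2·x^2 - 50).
\frac{\delta(x - 5) + \delta(x + 5)}{20}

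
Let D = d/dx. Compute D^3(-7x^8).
- 2352 x^{5}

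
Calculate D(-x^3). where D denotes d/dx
- 3 x^{2}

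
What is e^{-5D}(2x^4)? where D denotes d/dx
2 x^{4} - 40 x^{3} + 300 x^{2} - 1000 x + 1250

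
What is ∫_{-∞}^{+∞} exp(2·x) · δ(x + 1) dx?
e^{-2}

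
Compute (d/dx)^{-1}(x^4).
\frac{x^{5}}{5}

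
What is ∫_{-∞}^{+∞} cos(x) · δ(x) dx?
1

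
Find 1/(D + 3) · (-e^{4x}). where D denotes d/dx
- \frac{e^{4 x}}{7}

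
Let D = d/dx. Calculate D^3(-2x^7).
- 420 x^{4}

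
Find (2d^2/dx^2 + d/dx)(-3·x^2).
- 6 x - 12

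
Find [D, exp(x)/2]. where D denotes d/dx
\frac{e^{x}}{2}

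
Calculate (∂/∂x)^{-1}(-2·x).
- x^{2}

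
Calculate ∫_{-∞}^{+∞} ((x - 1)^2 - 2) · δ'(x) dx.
2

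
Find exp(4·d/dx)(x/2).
\frac{x}{2} + 2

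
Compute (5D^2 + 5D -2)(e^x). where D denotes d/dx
8 e^{x}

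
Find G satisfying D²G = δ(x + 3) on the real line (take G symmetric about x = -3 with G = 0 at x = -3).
\frac{|x + 3|}{2}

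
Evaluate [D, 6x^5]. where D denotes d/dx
30 x^{4}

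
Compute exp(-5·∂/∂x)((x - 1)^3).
x^{3} - 18 x^{2} + 108 x - 216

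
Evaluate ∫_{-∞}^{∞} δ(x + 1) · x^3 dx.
-1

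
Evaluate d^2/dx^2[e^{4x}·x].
\left(16 x + 8\right) e^{4 x}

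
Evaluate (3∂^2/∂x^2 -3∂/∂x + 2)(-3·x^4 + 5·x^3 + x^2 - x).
- 6 x^{4} + 46 x^{3} - 151 x^{2} + 82 x + 9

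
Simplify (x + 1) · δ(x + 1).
0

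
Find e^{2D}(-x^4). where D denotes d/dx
- x^{4} - 8 x^{3} - 24 x^{2} - 32 x - 16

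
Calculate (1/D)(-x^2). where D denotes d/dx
- \frac{x^{3}}{3}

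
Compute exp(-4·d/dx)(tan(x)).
\tan{\left(x - 4 \right)}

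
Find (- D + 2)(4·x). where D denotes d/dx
8 x - 4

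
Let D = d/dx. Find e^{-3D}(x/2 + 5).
\frac{x}{2} + \frac{7}{2}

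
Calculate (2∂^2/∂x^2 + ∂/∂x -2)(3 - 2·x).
4 x - 8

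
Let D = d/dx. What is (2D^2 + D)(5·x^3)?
15 x \left(x + 4\right)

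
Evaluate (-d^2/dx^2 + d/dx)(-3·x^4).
12 x^{2} \left(3 - x\right)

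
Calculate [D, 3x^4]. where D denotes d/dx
12 x^{3}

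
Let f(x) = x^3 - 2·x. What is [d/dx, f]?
3 x^{2} - 2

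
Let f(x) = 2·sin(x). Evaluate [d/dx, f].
2 \cos{\left(x \right)}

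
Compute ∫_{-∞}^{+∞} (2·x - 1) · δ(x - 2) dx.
3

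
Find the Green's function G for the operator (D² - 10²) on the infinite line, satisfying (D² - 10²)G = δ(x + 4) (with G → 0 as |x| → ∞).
-\frac{e^{-10|x + 4|}}{20}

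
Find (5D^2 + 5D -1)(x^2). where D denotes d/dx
- x^{2} + 10 x + 10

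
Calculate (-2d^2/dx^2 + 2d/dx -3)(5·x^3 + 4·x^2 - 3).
- 15 x^{3} + 18 x^{2} - 44 x - 7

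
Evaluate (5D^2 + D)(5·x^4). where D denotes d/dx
20 x^{2} \left(x + 15\right)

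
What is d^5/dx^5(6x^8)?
40320 x^{3}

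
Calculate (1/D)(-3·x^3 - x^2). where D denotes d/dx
- \frac{3 x^{4}}{4} - \frac{x^{3}}{3}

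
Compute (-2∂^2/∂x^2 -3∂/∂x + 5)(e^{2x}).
- 9 e^{2 x}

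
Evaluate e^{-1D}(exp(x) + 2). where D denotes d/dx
e^{x - 1} + 2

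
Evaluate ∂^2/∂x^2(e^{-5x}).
25 e^{- 5 x}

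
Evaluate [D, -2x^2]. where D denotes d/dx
- 4 x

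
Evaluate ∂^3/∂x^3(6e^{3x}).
162 e^{3 x}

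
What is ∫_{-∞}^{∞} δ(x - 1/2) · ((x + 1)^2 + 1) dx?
\frac{13}{4}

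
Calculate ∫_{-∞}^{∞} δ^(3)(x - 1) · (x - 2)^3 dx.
-6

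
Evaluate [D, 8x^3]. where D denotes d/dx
24 x^{2}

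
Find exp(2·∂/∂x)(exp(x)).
e^{x + 2}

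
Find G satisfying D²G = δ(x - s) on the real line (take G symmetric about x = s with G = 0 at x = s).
\frac{|x - s|}{2}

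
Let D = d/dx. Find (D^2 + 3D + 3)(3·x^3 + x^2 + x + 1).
9 x^{3} + 30 x^{2} + 27 x + 8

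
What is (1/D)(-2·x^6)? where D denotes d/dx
- \frac{2 x^{7}}{7}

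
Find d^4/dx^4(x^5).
120 x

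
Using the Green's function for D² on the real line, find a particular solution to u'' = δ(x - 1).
\frac{|x - 1|}{2}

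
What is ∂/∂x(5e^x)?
5 e^{x}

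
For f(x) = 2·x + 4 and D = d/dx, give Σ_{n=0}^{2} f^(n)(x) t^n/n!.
2 t + 2 x + 4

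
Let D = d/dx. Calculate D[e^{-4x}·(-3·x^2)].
6 x \left(2 x - 1\right) e^{- 4 x}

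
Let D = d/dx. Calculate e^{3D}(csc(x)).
\csc{\left(x + 3 \right)}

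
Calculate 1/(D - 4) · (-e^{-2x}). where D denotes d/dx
\frac{e^{- 2 x}}{6}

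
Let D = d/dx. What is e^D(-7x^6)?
- 7 x^{6} - 42 x^{5} - 105 x^{4} - 140 x^{3} - 105 x^{2} - 42 x - 7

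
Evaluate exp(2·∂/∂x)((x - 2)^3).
x^{3}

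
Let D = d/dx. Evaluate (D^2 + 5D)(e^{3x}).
24 e^{3 x}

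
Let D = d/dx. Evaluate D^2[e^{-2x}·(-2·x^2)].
4 \left(- 2 x^{2} + 4 x - 1\right) e^{- 2 x}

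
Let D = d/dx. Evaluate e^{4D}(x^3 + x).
x^{3} + 12 x^{2} + 49 x + 68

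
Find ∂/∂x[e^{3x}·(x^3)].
3 x^{2} \left(x + 1\right) e^{3 x}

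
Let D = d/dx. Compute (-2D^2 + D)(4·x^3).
12 x \left(x - 4\right)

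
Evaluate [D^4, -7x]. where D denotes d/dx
-28D^{3}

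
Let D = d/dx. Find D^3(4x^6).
480 x^{3}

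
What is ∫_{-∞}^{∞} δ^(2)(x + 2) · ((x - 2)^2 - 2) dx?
2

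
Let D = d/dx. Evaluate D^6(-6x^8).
- 120960 x^{2}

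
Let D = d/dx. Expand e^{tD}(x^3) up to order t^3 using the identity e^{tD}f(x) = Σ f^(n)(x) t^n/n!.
t^{3} + 3 t^{2} x + 3 t x^{2} + x^{3}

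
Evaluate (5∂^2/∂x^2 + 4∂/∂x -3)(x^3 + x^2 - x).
- 3 x^{3} + 9 x^{2} + 41 x + 6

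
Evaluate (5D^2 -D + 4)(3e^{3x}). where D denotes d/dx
138 e^{3 x}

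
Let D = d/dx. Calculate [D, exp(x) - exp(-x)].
2 \cosh{\left(x \right)}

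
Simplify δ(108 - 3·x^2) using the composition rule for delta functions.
\frac{\delta(x - 6) + \delta(x + 6)}{36}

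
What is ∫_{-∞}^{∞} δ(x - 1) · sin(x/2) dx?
\sin{\left(\frac{1}{2} \right)}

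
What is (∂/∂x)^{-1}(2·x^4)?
\frac{2 x^{5}}{5}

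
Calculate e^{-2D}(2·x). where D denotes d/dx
2 x - 4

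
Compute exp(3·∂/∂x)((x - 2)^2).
x^{2} + 2 x + 1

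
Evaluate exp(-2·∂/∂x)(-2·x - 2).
2 - 2 x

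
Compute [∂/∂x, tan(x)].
\frac{1}{\cos^{2}{\left(x \right)}}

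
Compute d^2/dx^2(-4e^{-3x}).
- 36 e^{- 3 x}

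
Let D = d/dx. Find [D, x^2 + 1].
2 x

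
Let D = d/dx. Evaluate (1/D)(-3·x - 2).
- \frac{3 x^{2}}{2} - 2 x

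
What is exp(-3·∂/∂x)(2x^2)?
2 x^{2} - 12 x + 18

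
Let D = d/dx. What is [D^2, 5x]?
10D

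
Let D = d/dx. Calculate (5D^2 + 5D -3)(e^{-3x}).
27 e^{- 3 x}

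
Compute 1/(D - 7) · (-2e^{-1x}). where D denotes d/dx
\frac{e^{- x}}{4}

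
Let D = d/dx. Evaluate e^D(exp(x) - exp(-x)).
2 \sinh{\left(x + 1 \right)}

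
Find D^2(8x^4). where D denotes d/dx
96 x^{2}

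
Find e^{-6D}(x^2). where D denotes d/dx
x^{2} - 12 x + 36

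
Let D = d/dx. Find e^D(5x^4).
5 x^{4} + 20 x^{3} + 30 x^{2} + 20 x + 5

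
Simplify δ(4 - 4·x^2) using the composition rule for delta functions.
\frac{\delta(x - 1) + \delta(x + 1)}{8}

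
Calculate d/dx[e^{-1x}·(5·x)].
5 \left(1 - x\right) e^{- x}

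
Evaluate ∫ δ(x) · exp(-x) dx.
1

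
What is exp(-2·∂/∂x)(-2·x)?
4 - 2 x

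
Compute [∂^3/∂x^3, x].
3\frac{d^{2}}{dx^{2}}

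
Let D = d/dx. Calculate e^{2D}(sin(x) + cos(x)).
\sqrt{2} \sin{\left(x + \frac{\pi}{4} + 2 \right)}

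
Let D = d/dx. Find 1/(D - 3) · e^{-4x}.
- \frac{e^{- 4 x}}{7}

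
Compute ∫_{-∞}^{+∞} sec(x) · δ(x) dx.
1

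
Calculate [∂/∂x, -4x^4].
- 16 x^{3}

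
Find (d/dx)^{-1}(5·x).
\frac{5 x^{2}}{2}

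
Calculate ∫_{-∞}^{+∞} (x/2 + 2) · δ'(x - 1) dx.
- \frac{1}{2}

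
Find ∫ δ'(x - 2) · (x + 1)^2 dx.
-6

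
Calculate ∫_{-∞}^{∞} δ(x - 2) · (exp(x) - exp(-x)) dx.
2 \sinh{\left(2 \right)}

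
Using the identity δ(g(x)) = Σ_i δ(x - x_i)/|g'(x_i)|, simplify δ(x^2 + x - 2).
\frac{\delta(x + 2) + \delta(x - 1)}{3}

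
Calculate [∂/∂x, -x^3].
- 3 x^{2}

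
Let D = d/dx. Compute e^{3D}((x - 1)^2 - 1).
x^{2} + 4 x + 3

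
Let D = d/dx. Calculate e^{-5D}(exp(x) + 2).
e^{x - 5} + 2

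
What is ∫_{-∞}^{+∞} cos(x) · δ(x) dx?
1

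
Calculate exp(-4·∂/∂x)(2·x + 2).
2 x - 6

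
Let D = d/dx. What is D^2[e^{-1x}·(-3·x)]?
3 \left(2 - x\right) e^{- x}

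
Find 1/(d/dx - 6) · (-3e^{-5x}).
\frac{3 e^{- 5 x}}{11}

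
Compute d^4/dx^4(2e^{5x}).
1250 e^{5 x}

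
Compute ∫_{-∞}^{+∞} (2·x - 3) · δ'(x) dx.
-2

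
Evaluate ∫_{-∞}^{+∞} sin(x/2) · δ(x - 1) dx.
\sin{\left(\frac{1}{2} \right)}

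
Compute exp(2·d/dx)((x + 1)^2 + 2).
x^{2} + 6 x + 11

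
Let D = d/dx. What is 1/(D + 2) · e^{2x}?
\frac{e^{2 x}}{4}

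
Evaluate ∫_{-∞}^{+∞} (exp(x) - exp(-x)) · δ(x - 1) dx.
2 \sinh{\left(1 \right)}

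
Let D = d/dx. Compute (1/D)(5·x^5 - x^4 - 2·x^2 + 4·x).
\frac{5 x^{6}}{6} - \frac{x^{5}}{5} - \frac{2 x^{3}}{3} + 2 x^{2}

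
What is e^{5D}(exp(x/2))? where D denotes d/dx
e^{\frac{x}{2} + \frac{5}{2}}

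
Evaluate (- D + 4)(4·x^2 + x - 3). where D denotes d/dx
16 x^{2} - 4 x - 13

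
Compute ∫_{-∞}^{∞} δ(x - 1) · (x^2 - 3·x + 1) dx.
-1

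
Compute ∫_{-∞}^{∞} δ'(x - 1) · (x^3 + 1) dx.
-3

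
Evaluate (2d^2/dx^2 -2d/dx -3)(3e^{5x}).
111 e^{5 x}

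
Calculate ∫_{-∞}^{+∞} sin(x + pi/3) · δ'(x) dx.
- \frac{1}{2}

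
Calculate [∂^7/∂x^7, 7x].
49\frac{d^{6}}{dx^{6}}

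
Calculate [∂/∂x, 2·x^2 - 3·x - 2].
4 x - 3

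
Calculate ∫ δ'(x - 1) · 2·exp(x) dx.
- 2 e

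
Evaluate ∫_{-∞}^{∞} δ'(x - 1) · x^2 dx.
-2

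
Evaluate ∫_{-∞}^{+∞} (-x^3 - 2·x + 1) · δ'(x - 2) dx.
14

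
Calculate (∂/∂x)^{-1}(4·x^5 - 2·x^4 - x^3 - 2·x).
\frac{2 x^{6}}{3} - \frac{2 x^{5}}{5} - \frac{x^{4}}{4} - x^{2}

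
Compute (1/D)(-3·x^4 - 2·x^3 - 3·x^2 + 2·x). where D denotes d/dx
- \frac{3 x^{5}}{5} - \frac{x^{4}}{2} - x^{3} + x^{2}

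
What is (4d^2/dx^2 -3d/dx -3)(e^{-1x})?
4 e^{- x}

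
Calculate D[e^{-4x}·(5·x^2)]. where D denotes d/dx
10 x \left(1 - 2 x\right) e^{- 4 x}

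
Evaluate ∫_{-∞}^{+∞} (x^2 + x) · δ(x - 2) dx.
6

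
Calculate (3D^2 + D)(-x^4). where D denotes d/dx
4 x^{2} \left(- x - 9\right)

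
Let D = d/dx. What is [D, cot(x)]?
- \frac{1}{\sin^{2}{\left(x \right)}}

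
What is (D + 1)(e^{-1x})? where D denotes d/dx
0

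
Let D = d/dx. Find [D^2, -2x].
-4D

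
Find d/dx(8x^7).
56 x^{6}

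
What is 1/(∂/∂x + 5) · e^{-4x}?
e^{- 4 x}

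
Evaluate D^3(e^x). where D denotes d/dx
e^{x}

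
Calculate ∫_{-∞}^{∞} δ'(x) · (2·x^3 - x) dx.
1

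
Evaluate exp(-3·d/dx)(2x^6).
2 x^{6} - 36 x^{5} + 270 x^{4} - 1080 x^{3} + 2430 x^{2} - 2916 x + 1458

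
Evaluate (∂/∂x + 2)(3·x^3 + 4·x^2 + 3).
6 x^{3} + 17 x^{2} + 8 x + 6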